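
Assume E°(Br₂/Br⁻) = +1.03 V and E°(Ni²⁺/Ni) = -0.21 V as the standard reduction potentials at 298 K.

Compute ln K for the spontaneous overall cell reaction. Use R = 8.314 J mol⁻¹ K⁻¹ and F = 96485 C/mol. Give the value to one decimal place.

96.6

Cathode: Br₂/Br⁻; anode: Ni²⁺/Ni. E°cell = (+1.03) − (-0.21) = +1.24 V, with n = 2.
ΔG° = −nFE° = −RT ln K, so ln K = nFE°/(RT) = (2)(96485)(+1.24) / ((8.314)(298)) = 96.580.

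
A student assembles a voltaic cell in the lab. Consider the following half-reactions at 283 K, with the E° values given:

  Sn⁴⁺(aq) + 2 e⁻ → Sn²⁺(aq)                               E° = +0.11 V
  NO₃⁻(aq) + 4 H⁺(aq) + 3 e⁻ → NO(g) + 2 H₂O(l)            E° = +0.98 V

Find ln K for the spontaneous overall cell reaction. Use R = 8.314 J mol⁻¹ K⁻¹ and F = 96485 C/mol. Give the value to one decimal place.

Cathode: NO₃⁻/NO; anode: Sn⁴⁺/Sn²⁺. E°cell = (+0.98) − (+0.11) = +0.87 V, with n = 6.
ΔG° = −nFE° = −RT ln K, so ln K = nFE°/(RT) = (6)(96485)(+0.87) / ((8.314)(283)) = 214.059.

214.1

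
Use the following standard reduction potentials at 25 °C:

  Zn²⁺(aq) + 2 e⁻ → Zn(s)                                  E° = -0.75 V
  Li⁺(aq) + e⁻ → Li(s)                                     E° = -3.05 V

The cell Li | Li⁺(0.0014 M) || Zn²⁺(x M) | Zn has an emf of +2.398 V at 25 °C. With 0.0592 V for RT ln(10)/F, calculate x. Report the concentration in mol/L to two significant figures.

0.0040 M

Zn²⁺/Zn is the cathode, Li⁺/Li the anode: E°cell = +2.30 V, n = 2.
Overall reaction: Zn²⁺(aq) + 2 Li(s) → Zn(s) + 2 Li⁺(aq); Q = [Li⁺]^2/[Zn²⁺]^1.
From E = E° − (0.0592/n) log Q: log Q = (E° − E)·n/0.0592 = (+2.30 − (+2.398))·2/0.0592 = -3.3108.
So 1·log[Zn²⁺] = 2·log(0.0014) − log Q = -5.7077 − (-3.3108) = -2.3969; [Zn²⁺] = 10^(-2.3969) ≈ 0.0040 M.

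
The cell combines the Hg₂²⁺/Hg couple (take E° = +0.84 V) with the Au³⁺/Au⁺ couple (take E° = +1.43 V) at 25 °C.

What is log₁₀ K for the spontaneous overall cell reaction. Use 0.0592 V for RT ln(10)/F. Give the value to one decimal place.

Cathode: Au³⁺/Au⁺; anode: Hg₂²⁺/Hg. E°cell = +0.59 V, n = 2.
log K = nE°cell / 0.0592 = (2)(+0.59) / 0.0592 = 19.9.

19.9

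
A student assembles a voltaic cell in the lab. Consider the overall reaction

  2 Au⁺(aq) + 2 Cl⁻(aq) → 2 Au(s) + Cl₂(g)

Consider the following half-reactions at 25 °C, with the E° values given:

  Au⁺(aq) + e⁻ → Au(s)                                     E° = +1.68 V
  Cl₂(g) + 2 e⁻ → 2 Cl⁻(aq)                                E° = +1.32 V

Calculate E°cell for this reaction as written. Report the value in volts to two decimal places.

+0.36 V

The Au⁺/Au couple has the higher reduction potential, so it is the cathode; Cl₂/Cl⁻ is oxidised at the anode.
E°cell = E°(cathode) − E°(anode) = (+1.68) − (+1.32) = +0.36 V.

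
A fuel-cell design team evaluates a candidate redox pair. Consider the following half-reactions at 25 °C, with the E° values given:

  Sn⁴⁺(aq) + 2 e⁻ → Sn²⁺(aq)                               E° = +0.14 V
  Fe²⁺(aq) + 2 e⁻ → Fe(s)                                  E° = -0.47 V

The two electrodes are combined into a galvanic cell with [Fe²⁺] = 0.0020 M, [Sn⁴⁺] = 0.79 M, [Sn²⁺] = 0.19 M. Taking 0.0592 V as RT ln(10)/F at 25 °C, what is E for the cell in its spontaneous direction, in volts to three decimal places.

+0.708 V

Sn⁴⁺/Sn²⁺ is the cathode (higher E°), Fe²⁺/Fe the anode: E°cell = +0.14 − (-0.47) = +0.61 V, n = 2.
Overall: Sn⁴⁺(aq) + Fe(s) → Sn²⁺(aq) + Fe²⁺(aq)
Q = [Sn²⁺]·[Fe²⁺] / ([Sn⁴⁺]); log Q = -3.318.
E = E° − (0.0592/n) log Q = +0.61 − (0.0592/2)(-3.318) = +0.708 V.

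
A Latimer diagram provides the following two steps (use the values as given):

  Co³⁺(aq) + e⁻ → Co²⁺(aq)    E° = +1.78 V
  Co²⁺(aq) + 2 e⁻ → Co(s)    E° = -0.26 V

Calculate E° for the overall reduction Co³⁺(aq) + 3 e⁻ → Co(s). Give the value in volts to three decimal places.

+0.420 V

Standard free energies of sequential steps add: ΔG°₃ = ΔG°₁ + ΔG°₂, so n₃E°₃ = n₁E°₁ + n₂E°₂.
E°₃ = (1×+1.78 + 2×-0.26) / 3 = (+1.260) / 3 = +0.420 V.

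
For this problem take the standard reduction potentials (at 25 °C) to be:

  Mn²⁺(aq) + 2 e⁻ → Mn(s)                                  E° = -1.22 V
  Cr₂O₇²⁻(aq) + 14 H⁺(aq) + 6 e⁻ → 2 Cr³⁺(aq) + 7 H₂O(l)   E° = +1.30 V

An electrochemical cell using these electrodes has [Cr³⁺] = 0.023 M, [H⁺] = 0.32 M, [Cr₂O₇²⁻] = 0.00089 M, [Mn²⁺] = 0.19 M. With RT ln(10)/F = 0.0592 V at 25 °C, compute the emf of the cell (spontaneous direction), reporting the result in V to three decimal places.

Cr₂O₇²⁻/Cr³⁺ is the cathode (higher E°), Mn²⁺/Mn the anode: E°cell = +1.30 − (-1.22) = +2.52 V, n = 6.
Overall: Cr₂O₇²⁻(aq) + 14 H⁺(aq) + 3 Mn(s) → 2 Cr³⁺(aq) + 7 H₂O(l) + 3 Mn²⁺(aq)
Q = [Cr³⁺]^2·[Mn²⁺]^3 / ([Cr₂O₇²⁻]·[H⁺]^14); log Q = 4.538.
E = E° − (0.0592/n) log Q = +2.52 − (0.0592/6)(4.538) = +2.475 V.

+2.475 V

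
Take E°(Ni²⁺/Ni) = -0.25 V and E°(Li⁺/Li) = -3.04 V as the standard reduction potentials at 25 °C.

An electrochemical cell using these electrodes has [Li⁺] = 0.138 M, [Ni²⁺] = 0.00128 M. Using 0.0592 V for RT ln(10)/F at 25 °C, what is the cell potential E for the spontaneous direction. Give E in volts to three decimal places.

+2.755 V

Ni²⁺/Ni is the cathode (higher E°), Li⁺/Li the anode: E°cell = -0.25 − (-3.04) = +2.79 V, n = 2.
Overall: Ni²⁺(aq) + 2 Li(s) → Ni(s) + 2 Li⁺(aq)
Q = [Li⁺]^2 / ([Ni²⁺]); log Q = 1.173.
E = E° − (0.0592/n) log Q = +2.79 − (0.0592/2)(1.173) = +2.755 V.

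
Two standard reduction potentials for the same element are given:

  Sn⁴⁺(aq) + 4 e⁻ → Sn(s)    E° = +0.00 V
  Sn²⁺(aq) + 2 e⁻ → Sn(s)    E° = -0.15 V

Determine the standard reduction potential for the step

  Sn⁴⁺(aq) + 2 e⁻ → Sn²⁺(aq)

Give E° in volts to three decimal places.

+0.150 V

Sequential free energies add, so n₃E°₃ = n₁E°₁ + n₂E°₂.
With n₃ = 4, and the known step contributing 2×(-0.15) V, the unknown satisfies 2·E° = 4×(+0.00) − 2×(-0.15) = +0.300.
E° = +0.300 / 2 = +0.150 V.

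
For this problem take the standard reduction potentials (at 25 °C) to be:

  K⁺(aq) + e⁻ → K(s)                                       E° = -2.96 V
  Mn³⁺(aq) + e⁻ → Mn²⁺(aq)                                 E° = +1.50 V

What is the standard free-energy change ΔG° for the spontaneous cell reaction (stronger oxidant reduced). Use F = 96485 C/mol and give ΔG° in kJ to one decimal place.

Mn³⁺/Mn²⁺ (E° = +1.50 V) is the cathode; K⁺/K (E° = -2.96 V) is the anode, so E°cell = +4.46 V.
Balancing electrons gives n = 1 (lcm of 1 and 1).
ΔG° = −nFE° = −(1)(96485)(+4.46) = -430,323 J = -430.3 kJ.

-430.3 kJ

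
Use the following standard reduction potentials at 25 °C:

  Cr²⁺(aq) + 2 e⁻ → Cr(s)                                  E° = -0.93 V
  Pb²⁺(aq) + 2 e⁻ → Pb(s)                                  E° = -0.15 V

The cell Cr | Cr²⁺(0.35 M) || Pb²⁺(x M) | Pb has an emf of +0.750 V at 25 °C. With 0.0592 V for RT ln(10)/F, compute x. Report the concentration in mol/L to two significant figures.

Pb²⁺/Pb is the cathode, Cr²⁺/Cr the anode: E°cell = +0.78 V, n = 2.
Overall reaction: Pb²⁺(aq) + Cr(s) → Pb(s) + Cr²⁺(aq); Q = [Cr²⁺]^1/[Pb²⁺]^1.
From E = E° − (0.0592/n) log Q: log Q = (E° − E)·n/0.0592 = (+0.78 − (+0.750))·2/0.0592 = 1.0135.
So 1·log[Pb²⁺] = 1·log(0.35) − log Q = -0.4559 − (1.0135) = -1.4694; [Pb²⁺] = 10^(-1.4694) ≈ 0.034 M.

0.034 M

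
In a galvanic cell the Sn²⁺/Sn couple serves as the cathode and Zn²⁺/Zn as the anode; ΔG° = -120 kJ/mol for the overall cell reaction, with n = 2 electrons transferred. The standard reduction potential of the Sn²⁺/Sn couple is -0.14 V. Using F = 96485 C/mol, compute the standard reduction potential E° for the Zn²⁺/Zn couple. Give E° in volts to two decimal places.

E°cell = −ΔG°/(nF) = −(-120×10³)/((2)(96485)) = +0.622 V.
Since Sn²⁺/Sn is the cathode and Zn²⁺/Zn the anode, E°cell = E°(Sn²⁺/Sn) − E°(Zn²⁺/Zn).
So E°(Zn²⁺/Zn) = E°(Sn²⁺/Sn) − E°cell = (-0.14) − (+0.622) = -0.76 V.

-0.76 V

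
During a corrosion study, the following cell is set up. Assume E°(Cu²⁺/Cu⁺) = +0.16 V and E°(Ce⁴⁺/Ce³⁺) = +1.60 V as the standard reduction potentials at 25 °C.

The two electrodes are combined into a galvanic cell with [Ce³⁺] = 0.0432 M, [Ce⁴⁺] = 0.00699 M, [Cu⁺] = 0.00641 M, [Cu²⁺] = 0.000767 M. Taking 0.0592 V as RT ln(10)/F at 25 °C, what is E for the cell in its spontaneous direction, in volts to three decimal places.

Ce⁴⁺/Ce³⁺ is the cathode (higher E°), Cu²⁺/Cu⁺ the anode: E°cell = +1.60 − (+0.16) = +1.44 V, n = 1.
Overall: Ce⁴⁺(aq) + Cu⁺(aq) → Ce³⁺(aq) + Cu²⁺(aq)
Q = [Ce³⁺]·[Cu²⁺] / ([Ce⁴⁺]·[Cu⁺]); log Q = -0.131.
E = E° − (0.0592/n) log Q = +1.44 − (0.0592/1)(-0.131) = +1.448 V.

+1.448 V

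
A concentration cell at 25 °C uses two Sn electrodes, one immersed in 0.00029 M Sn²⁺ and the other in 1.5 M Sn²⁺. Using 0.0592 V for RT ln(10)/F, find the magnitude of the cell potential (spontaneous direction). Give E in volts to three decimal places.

+0.110 V

For a concentration cell E°cell = 0. The 1.5 M side is the cathode (reduction is favoured where [Sn²⁺] is higher).
With n = 2, E = −(0.0592/2) log([Sn²⁺]ₐₙ/[Sn²⁺]꜀ₐₜ) = −(0.0592/2) log(0.00029/1.5) = −(0.0592/2)(-3.714) = +0.110 V.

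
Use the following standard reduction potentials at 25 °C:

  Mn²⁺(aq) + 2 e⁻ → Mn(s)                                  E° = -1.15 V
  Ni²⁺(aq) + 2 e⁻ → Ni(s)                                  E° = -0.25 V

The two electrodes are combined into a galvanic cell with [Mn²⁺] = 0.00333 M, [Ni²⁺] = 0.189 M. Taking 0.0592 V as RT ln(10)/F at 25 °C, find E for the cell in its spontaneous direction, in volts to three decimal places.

Ni²⁺/Ni is the cathode (higher E°), Mn²⁺/Mn the anode: E°cell = -0.25 − (-1.15) = +0.90 V, n = 2.
Overall: Ni²⁺(aq) + Mn(s) → Ni(s) + Mn²⁺(aq)
Q = [Mn²⁺] / ([Ni²⁺]); log Q = -1.754.
E = E° − (0.0592/n) log Q = +0.90 − (0.0592/2)(-1.754) = +0.952 V.

+0.952 V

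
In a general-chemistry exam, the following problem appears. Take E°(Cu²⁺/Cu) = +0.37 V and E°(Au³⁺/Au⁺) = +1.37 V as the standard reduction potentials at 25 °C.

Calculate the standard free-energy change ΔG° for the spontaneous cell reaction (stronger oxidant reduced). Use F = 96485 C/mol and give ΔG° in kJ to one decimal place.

Au³⁺/Au⁺ (E° = +1.37 V) is the cathode; Cu²⁺/Cu (E° = +0.37 V) is the anode, so E°cell = +1.00 V.
Balancing electrons gives n = 2 (lcm of 2 and 2).
ΔG° = −nFE° = −(2)(96485)(+1.00) = -192,970 J = -193.0 kJ.

-193.0 kJ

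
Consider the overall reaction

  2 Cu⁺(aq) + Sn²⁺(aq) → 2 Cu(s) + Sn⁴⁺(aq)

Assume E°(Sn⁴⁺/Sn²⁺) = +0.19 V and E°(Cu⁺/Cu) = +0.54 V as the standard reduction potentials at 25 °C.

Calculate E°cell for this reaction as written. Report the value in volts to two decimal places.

The Cu⁺/Cu couple has the higher reduction potential, so it is the cathode; Sn⁴⁺/Sn²⁺ is oxidised at the anode.
E°cell = E°(cathode) − E°(anode) = (+0.54) − (+0.19) = +0.35 V.

+0.35 V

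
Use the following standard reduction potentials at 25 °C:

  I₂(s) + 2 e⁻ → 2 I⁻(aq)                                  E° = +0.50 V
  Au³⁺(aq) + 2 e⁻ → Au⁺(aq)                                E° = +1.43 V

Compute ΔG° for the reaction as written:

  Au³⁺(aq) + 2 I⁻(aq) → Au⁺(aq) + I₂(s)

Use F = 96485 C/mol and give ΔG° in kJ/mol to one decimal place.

As written, Au³⁺/Au⁺ is reduced (cathode) and I₂/I⁻ is oxidised (anode), so E°cell = (+1.43) − (+0.50) = +0.93 V.
Balancing electrons gives n = 2.
ΔG° = −nFE° = −(2)(96485)(+0.93) = -179,462 J = -179.5 kJ/mol.

-179.5 kJ/mol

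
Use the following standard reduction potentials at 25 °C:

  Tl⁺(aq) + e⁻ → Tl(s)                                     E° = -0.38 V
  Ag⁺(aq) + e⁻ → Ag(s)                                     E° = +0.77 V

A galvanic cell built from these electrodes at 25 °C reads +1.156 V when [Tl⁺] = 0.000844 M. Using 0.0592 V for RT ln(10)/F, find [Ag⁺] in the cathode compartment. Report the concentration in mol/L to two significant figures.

Ag⁺/Ag is the cathode, Tl⁺/Tl the anode: E°cell = +1.15 V, n = 1.
Overall reaction: Ag⁺(aq) + Tl(s) → Ag(s) + Tl⁺(aq); Q = [Tl⁺]^1/[Ag⁺]^1.
From E = E° − (0.0592/n) log Q: log Q = (E° − E)·n/0.0592 = (+1.15 − (+1.156))·1/0.0592 = -0.1014.
So 1·log[Ag⁺] = 1·log(0.000844) − log Q = -3.0737 − (-0.1014) = -2.9723; [Ag⁺] = 10^(-2.9723) ≈ 0.0011 M.

0.0011 M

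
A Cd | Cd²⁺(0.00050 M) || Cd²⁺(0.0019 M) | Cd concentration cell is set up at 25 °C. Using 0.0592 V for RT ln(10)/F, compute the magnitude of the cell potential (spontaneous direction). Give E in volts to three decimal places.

+0.017 V

For a concentration cell E°cell = 0. The 0.0019 M side is the cathode (reduction is favoured where [Cd²⁺] is higher).
With n = 2, E = −(0.0592/2) log([Cd²⁺]ₐₙ/[Cd²⁺]꜀ₐₜ) = −(0.0592/2) log(0.0005/0.0019) = −(0.0592/2)(-0.580) = +0.017 V.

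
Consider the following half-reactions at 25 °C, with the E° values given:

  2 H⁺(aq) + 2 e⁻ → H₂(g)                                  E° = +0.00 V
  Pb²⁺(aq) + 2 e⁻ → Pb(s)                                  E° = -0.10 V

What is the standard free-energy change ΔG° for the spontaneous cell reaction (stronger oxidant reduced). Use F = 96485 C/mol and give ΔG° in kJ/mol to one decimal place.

H⁺/H₂ (E° = +0.00 V) is the cathode; Pb²⁺/Pb (E° = -0.10 V) is the anode, so E°cell = +0.10 V.
Balancing electrons gives n = 2 (lcm of 2 and 2).
ΔG° = −nFE° = −(2)(96485)(+0.10) = -19,297 J = -19.3 kJ/mol.

-19.3 kJ/mol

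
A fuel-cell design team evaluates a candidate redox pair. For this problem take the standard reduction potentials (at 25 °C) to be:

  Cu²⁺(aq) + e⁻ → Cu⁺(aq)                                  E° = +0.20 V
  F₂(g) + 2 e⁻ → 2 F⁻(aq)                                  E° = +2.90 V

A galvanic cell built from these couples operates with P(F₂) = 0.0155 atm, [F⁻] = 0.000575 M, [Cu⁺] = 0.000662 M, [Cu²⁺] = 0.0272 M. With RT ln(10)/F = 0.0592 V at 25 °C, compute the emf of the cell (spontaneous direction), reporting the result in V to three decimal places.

F₂/F⁻ is the cathode (higher E°), Cu²⁺/Cu⁺ the anode: E°cell = +2.90 − (+0.20) = +2.70 V, n = 2.
Overall: F₂(g) + 2 Cu⁺(aq) → 2 F⁻(aq) + 2 Cu²⁺(aq)
Q = [F⁻]^2·[Cu²⁺]^2 / (P(F₂)·[Cu⁺]^2); log Q = -1.444.
E = E° − (0.0592/n) log Q = +2.70 − (0.0592/2)(-1.444) = +2.743 V.

+2.743 V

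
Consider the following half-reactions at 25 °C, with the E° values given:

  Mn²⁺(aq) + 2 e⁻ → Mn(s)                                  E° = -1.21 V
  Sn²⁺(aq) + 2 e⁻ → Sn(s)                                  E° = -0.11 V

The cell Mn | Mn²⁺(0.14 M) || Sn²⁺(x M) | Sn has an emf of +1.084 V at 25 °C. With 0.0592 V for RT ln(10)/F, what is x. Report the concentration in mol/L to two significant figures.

0.040 M

Sn²⁺/Sn is the cathode, Mn²⁺/Mn the anode: E°cell = +1.10 V, n = 2.
Overall reaction: Sn²⁺(aq) + Mn(s) → Sn(s) + Mn²⁺(aq); Q = [Mn²⁺]^1/[Sn²⁺]^1.
From E = E° − (0.0592/n) log Q: log Q = (E° − E)·n/0.0592 = (+1.10 − (+1.084))·2/0.0592 = 0.5405.
So 1·log[Sn²⁺] = 1·log(0.14) − log Q = -0.8539 − (0.5405) = -1.3944; [Sn²⁺] = 10^(-1.3944) ≈ 0.040 M.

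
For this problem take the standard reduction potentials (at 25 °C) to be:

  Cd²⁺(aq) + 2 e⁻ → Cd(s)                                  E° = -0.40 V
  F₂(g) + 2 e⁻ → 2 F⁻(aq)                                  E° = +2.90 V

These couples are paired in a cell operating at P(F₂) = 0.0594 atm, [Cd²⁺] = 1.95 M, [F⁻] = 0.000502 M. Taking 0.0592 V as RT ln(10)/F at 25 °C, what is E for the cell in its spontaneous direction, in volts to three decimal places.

F₂/F⁻ is the cathode (higher E°), Cd²⁺/Cd the anode: E°cell = +2.90 − (-0.40) = +3.30 V, n = 2.
Overall: F₂(g) + Cd(s) → 2 F⁻(aq) + Cd²⁺(aq)
Q = [F⁻]^2·[Cd²⁺] / (P(F₂)); log Q = -5.082.
E = E° − (0.0592/n) log Q = +3.30 − (0.0592/2)(-5.082) = +3.450 V.

+3.450 V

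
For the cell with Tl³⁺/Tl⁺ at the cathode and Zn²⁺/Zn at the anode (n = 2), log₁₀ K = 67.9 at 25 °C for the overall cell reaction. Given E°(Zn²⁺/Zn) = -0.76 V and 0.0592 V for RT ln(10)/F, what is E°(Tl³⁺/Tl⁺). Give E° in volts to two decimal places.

E°cell = (0.0592/n)·log K = (0.0592/2)(67.9) = +2.010 V.
Since Tl³⁺/Tl⁺ is the cathode and Zn²⁺/Zn the anode, E°cell = E°(Tl³⁺/Tl⁺) − E°(Zn²⁺/Zn).
So E°(Tl³⁺/Tl⁺) = E°cell + E°(Zn²⁺/Zn) = +2.010 + (-0.76) = +1.25 V.

+1.25 V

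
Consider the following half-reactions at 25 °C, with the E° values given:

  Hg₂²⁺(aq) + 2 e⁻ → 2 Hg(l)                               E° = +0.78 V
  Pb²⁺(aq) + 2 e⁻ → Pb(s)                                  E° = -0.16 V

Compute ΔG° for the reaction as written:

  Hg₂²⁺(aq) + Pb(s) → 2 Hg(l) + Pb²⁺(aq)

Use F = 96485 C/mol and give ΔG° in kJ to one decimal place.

-181.4 kJ

As written, Hg₂²⁺/Hg is reduced (cathode) and Pb²⁺/Pb is oxidised (anode), so E°cell = (+0.78) − (-0.16) = +0.94 V.
Balancing electrons gives n = 2.
ΔG° = −nFE° = −(2)(96485)(+0.94) = -181,392 J = -181.4 kJ.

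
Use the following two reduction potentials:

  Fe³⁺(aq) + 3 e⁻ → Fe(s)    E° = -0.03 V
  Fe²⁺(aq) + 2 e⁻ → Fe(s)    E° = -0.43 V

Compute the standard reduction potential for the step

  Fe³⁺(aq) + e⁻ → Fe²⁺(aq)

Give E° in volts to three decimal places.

+0.770 V

Sequential free energies add, so n₃E°₃ = n₁E°₁ + n₂E°₂.
With n₃ = 3, and the known step contributing 2×(-0.43) V, the unknown satisfies 1·E° = 3×(-0.03) − 2×(-0.43) = +0.770.
E° = +0.770 / 1 = +0.770 V.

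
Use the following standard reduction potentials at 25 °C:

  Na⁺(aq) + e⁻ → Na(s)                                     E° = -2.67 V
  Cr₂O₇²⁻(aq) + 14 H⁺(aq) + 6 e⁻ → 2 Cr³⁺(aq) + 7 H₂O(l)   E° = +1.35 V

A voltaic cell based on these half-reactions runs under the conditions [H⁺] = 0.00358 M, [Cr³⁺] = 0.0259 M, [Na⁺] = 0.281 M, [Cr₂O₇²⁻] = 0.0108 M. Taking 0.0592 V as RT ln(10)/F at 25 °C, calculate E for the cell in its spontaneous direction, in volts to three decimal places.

+3.727 V

Cr₂O₇²⁻/Cr³⁺ is the cathode (higher E°), Na⁺/Na the anode: E°cell = +1.35 − (-2.67) = +4.02 V, n = 6.
Overall: Cr₂O₇²⁻(aq) + 14 H⁺(aq) + 6 Na(s) → 2 Cr³⁺(aq) + 7 H₂O(l) + 6 Na⁺(aq)
Q = [Cr³⁺]^2·[Na⁺]^6 / ([Cr₂O₇²⁻]·[H⁺]^14); log Q = 29.731.
E = E° − (0.0592/n) log Q = +4.02 − (0.0592/6)(29.731) = +3.727 V.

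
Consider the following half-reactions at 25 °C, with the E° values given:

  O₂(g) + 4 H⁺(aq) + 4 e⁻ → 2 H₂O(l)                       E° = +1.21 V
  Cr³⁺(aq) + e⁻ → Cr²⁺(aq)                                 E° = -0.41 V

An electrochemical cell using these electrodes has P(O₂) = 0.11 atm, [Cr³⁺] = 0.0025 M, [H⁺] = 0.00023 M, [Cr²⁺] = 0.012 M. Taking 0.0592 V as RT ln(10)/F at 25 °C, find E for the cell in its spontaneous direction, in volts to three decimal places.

O₂/H₂O is the cathode (higher E°), Cr³⁺/Cr²⁺ the anode: E°cell = +1.21 − (-0.41) = +1.62 V, n = 4.
Overall: O₂(g) + 4 H⁺(aq) + 4 Cr²⁺(aq) → 2 H₂O(l) + 4 Cr³⁺(aq)
Q = [Cr³⁺]^4 / (P(O₂)·[H⁺]^4·[Cr²⁺]^4); log Q = 12.787.
E = E° − (0.0592/n) log Q = +1.62 − (0.0592/4)(12.787) = +1.431 V.

+1.431 V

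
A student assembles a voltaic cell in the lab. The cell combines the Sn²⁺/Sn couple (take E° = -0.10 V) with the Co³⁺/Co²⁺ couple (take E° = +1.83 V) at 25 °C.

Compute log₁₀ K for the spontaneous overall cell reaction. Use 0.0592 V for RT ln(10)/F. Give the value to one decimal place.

65.2

Cathode: Co³⁺/Co²⁺; anode: Sn²⁺/Sn. E°cell = +1.93 V, n = 2.
log K = nE°cell / 0.0592 = (2)(+1.93) / 0.0592 = 65.2.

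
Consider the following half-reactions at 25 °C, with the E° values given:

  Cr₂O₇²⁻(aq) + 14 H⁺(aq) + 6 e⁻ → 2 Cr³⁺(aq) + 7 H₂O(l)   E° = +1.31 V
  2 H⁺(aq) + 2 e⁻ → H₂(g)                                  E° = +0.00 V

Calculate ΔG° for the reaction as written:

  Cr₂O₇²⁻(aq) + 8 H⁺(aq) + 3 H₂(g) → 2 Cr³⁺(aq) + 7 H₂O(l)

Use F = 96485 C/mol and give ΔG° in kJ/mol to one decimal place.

As written, Cr₂O₇²⁻/Cr³⁺ is reduced (cathode) and H⁺/H₂ is oxidised (anode), so E°cell = (+1.31) − (+0.00) = +1.31 V.
Balancing electrons gives n = 6.
ΔG° = −nFE° = −(6)(96485)(+1.31) = -758,372 J = -758.4 kJ/mol.

-758.4 kJ/mol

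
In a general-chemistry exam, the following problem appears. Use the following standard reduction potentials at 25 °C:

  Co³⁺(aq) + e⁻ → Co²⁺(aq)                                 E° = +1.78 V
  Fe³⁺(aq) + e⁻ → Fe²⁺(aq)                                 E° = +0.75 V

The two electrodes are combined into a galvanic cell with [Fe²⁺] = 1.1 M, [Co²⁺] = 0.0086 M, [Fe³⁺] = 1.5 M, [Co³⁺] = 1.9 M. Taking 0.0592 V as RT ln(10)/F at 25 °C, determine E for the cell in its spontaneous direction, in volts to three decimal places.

Co³⁺/Co²⁺ is the cathode (higher E°), Fe³⁺/Fe²⁺ the anode: E°cell = +1.78 − (+0.75) = +1.03 V, n = 1.
Overall: Co³⁺(aq) + Fe²⁺(aq) → Co²⁺(aq) + Fe³⁺(aq)
Q = [Co²⁺]·[Fe³⁺] / ([Co³⁺]·[Fe²⁺]); log Q = -2.210.
E = E° − (0.0592/n) log Q = +1.03 − (0.0592/1)(-2.210) = +1.161 V.

+1.161 V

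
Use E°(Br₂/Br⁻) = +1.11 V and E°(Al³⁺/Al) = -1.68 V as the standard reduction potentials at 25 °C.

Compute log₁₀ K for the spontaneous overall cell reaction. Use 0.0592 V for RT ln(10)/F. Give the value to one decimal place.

Cathode: Br₂/Br⁻; anode: Al³⁺/Al. E°cell = +2.79 V, n = 6.
log K = nE°cell / 0.0592 = (6)(+2.79) / 0.0592 = 282.8.

282.8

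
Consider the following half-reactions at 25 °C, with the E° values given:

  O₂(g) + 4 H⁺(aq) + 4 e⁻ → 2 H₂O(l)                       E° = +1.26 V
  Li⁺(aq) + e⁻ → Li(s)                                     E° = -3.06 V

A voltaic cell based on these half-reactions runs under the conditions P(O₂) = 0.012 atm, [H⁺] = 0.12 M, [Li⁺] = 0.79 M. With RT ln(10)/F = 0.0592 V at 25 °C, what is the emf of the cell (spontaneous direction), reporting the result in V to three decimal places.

O₂/H₂O is the cathode (higher E°), Li⁺/Li the anode: E°cell = +1.26 − (-3.06) = +4.32 V, n = 4.
Overall: O₂(g) + 4 H⁺(aq) + 4 Li(s) → 2 H₂O(l) + 4 Li⁺(aq)
Q = [Li⁺]^4 / (P(O₂)·[H⁺]^4); log Q = 5.195.
E = E° − (0.0592/n) log Q = +4.32 − (0.0592/4)(5.195) = +4.243 V.

+4.243 V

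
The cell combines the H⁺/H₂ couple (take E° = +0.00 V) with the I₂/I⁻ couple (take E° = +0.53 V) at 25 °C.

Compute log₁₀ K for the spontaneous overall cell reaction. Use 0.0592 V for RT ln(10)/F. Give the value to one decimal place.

Cathode: I₂/I⁻; anode: H⁺/H₂. E°cell = +0.53 V, n = 2.
log K = nE°cell / 0.0592 = (2)(+0.53) / 0.0592 = 17.9.

17.9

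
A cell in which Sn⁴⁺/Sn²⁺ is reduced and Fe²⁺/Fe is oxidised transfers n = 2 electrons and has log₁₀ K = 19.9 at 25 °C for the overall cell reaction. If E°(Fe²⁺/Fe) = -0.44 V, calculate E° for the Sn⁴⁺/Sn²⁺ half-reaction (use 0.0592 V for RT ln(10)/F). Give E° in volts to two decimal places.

E°cell = (0.0592/n)·log K = (0.0592/2)(19.9) = +0.589 V.
Since Sn⁴⁺/Sn²⁺ is the cathode and Fe²⁺/Fe the anode, E°cell = E°(Sn⁴⁺/Sn²⁺) − E°(Fe²⁺/Fe).
So E°(Sn⁴⁺/Sn²⁺) = E°cell + E°(Fe²⁺/Fe) = +0.589 + (-0.44) = +0.15 V.

+0.15 V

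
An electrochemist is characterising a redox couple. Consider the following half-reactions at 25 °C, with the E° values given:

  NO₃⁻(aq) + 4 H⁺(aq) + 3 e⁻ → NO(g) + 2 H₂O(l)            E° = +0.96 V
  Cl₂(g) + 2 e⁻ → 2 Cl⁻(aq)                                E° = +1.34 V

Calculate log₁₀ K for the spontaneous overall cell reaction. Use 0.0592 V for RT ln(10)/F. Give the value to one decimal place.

38.5

Cathode: Cl₂/Cl⁻; anode: NO₃⁻/NO. E°cell = +0.38 V, n = 6.
log K = nE°cell / 0.0592 = (6)(+0.38) / 0.0592 = 38.5.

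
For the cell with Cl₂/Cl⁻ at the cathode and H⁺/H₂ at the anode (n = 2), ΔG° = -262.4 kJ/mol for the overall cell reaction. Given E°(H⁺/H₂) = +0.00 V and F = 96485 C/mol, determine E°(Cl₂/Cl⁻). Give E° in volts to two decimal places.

E°cell = −ΔG°/(nF) = −(-262.4×10³)/((2)(96485)) = +1.360 V.
Since Cl₂/Cl⁻ is the cathode and H⁺/H₂ the anode, E°cell = E°(Cl₂/Cl⁻) − E°(H⁺/H₂).
So E°(Cl₂/Cl⁻) = E°cell + E°(H⁺/H₂) = +1.360 + (+0.00) = +1.36 V.

+1.36 V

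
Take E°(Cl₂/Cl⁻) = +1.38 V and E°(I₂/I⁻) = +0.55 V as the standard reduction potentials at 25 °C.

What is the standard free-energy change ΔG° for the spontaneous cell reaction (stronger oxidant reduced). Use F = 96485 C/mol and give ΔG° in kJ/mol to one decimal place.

Cl₂/Cl⁻ (E° = +1.38 V) is the cathode; I₂/I⁻ (E° = +0.55 V) is the anode, so E°cell = +0.83 V.
Balancing electrons gives n = 2 (lcm of 2 and 2).
ΔG° = −nFE° = −(2)(96485)(+0.83) = -160,165 J = -160.2 kJ/mol.

-160.2 kJ/mol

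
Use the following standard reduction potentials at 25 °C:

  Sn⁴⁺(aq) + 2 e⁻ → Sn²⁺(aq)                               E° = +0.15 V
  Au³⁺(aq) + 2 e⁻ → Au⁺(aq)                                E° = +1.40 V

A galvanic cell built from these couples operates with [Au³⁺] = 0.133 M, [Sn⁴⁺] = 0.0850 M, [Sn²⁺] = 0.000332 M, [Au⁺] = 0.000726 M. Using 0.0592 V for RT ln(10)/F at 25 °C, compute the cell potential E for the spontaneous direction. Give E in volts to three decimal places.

+1.246 V

Au³⁺/Au⁺ is the cathode (higher E°), Sn⁴⁺/Sn²⁺ the anode: E°cell = +1.40 − (+0.15) = +1.25 V, n = 2.
Overall: Au³⁺(aq) + Sn²⁺(aq) → Au⁺(aq) + Sn⁴⁺(aq)
Q = [Au⁺]·[Sn⁴⁺] / ([Au³⁺]·[Sn²⁺]); log Q = 0.145.
E = E° − (0.0592/n) log Q = +1.25 − (0.0592/2)(0.145) = +1.246 V.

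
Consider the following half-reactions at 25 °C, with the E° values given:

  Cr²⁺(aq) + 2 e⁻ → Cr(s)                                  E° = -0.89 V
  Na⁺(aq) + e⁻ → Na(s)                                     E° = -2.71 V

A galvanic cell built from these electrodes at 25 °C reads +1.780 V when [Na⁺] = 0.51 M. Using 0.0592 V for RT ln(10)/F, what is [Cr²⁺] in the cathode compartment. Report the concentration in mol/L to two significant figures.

Cr²⁺/Cr is the cathode, Na⁺/Na the anode: E°cell = +1.82 V, n = 2.
Overall reaction: Cr²⁺(aq) + 2 Na(s) → Cr(s) + 2 Na⁺(aq); Q = [Na⁺]^2/[Cr²⁺]^1.
From E = E° − (0.0592/n) log Q: log Q = (E° − E)·n/0.0592 = (+1.82 − (+1.780))·2/0.0592 = 1.3514.
So 1·log[Cr²⁺] = 2·log(0.51) − log Q = -0.5849 − (1.3514) = -1.9363; [Cr²⁺] = 10^(-1.9363) ≈ 0.012 M.

0.012 M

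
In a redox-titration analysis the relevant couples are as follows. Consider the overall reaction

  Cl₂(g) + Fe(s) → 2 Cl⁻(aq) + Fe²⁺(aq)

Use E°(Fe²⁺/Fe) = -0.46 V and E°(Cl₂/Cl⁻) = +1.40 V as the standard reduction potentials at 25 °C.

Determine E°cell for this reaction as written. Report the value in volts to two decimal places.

+1.86 V

The Cl₂/Cl⁻ couple has the higher reduction potential, so it is the cathode; Fe²⁺/Fe is oxidised at the anode.
E°cell = E°(cathode) − E°(anode) = (+1.40) − (-0.46) = +1.86 V.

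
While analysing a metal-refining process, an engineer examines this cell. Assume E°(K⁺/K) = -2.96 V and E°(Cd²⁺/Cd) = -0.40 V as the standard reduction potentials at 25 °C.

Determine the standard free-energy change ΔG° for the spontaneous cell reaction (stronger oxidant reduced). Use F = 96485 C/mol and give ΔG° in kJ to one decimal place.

-494.0 kJ

Cd²⁺/Cd (E° = -0.40 V) is the cathode; K⁺/K (E° = -2.96 V) is the anode, so E°cell = +2.56 V.
Balancing electrons gives n = 2 (lcm of 2 and 1).
ΔG° = −nFE° = −(2)(96485)(+2.56) = -494,003 J = -494.0 kJ.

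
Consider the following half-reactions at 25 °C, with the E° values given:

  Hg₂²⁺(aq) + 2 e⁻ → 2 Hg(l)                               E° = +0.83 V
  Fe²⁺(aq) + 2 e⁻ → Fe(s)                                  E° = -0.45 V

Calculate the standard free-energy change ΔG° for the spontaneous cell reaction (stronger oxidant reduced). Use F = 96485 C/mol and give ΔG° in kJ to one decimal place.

-247.0 kJ

Hg₂²⁺/Hg (E° = +0.83 V) is the cathode; Fe²⁺/Fe (E° = -0.45 V) is the anode, so E°cell = +1.28 V.
Balancing electrons gives n = 2 (lcm of 2 and 2).
ΔG° = −nFE° = −(2)(96485)(+1.28) = -247,002 J = -247.0 kJ.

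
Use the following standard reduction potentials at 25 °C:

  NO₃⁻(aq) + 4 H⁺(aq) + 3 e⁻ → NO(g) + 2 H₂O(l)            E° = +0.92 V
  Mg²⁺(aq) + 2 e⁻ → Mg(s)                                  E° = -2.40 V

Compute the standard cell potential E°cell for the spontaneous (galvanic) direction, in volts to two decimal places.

The NO₃⁻/NO couple has the higher reduction potential, so it is the cathode; Mg²⁺/Mg is oxidised at the anode.
E°cell = E°(cathode) − E°(anode) = (+0.92) − (-2.40) = +3.32 V.

+3.32 V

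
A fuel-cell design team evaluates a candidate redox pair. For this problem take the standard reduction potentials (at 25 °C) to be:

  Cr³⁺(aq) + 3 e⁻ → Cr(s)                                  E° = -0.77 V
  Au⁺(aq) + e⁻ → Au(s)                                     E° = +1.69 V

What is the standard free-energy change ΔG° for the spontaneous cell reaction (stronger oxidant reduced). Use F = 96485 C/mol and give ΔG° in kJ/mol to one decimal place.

Au⁺/Au (E° = +1.69 V) is the cathode; Cr³⁺/Cr (E° = -0.77 V) is the anode, so E°cell = +2.46 V.
Balancing electrons gives n = 3 (lcm of 1 and 3).
ΔG° = −nFE° = −(3)(96485)(+2.46) = -712,059 J = -712.1 kJ/mol.

-712.1 kJ/mol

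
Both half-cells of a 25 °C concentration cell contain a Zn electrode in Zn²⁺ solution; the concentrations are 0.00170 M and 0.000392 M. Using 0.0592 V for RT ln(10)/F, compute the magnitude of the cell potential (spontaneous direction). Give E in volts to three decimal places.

+0.019 V

For a concentration cell E°cell = 0. The 0.00170 M side is the cathode (reduction is favoured where [Zn²⁺] is higher).
With n = 2, E = −(0.0592/2) log([Zn²⁺]ₐₙ/[Zn²⁺]꜀ₐₜ) = −(0.0592/2) log(0.000392/0.0017) = −(0.0592/2)(-0.637) = +0.019 V.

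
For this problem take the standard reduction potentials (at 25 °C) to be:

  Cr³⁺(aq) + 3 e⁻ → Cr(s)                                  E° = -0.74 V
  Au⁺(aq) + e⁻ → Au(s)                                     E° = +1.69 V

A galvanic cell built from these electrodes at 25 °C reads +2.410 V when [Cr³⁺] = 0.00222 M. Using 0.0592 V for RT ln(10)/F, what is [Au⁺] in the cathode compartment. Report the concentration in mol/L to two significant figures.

0.060 M

Au⁺/Au is the cathode, Cr³⁺/Cr the anode: E°cell = +2.43 V, n = 3.
Overall reaction: 3 Au⁺(aq) + Cr(s) → 3 Au(s) + Cr³⁺(aq); Q = [Cr³⁺]^1/[Au⁺]^3.
From E = E° − (0.0592/n) log Q: log Q = (E° − E)·n/0.0592 = (+2.43 − (+2.410))·3/0.0592 = 1.0135.
So 3·log[Au⁺] = 1·log(0.00222) − log Q = -2.6536 − (1.0135) = -3.6671; log[Au⁺] = -3.6671 / 3 = -1.2224; [Au⁺] = 10^(-1.2224) ≈ 0.060 M.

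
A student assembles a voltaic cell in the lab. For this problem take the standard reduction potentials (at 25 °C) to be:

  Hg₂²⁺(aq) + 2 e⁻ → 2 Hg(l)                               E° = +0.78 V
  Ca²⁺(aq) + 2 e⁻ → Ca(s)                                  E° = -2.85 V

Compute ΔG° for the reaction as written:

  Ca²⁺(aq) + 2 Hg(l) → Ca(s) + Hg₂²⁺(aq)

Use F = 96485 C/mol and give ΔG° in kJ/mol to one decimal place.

As written, Ca²⁺/Ca is reduced (cathode) and Hg₂²⁺/Hg is oxidised (anode), so E°cell = (-2.85) − (+0.78) = -3.63 V.
Balancing electrons gives n = 2.
ΔG° = −nFE° = −(2)(96485)(-3.63) = 700,481 J = +700.5 kJ/mol.

+700.5 kJ/mol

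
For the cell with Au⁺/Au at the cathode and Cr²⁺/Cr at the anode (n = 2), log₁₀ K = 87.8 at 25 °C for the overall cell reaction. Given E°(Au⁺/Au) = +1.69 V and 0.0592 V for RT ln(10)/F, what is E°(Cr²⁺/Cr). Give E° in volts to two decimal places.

-0.91 V

E°cell = (0.0592/n)·log K = (0.0592/2)(87.8) = +2.599 V.
Since Au⁺/Au is the cathode and Cr²⁺/Cr the anode, E°cell = E°(Au⁺/Au) − E°(Cr²⁺/Cr).
So E°(Cr²⁺/Cr) = E°(Au⁺/Au) − E°cell = (+1.69) − (+2.599) = -0.91 V.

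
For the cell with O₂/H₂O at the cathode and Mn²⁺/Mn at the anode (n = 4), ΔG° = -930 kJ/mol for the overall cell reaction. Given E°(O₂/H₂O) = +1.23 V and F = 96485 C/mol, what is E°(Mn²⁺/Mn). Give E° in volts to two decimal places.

E°cell = −ΔG°/(nF) = −(-930×10³)/((4)(96485)) = +2.410 V.
Since O₂/H₂O is the cathode and Mn²⁺/Mn the anode, E°cell = E°(O₂/H₂O) − E°(Mn²⁺/Mn).
So E°(Mn²⁺/Mn) = E°(O₂/H₂O) − E°cell = (+1.23) − (+2.410) = -1.18 V.

-1.18 V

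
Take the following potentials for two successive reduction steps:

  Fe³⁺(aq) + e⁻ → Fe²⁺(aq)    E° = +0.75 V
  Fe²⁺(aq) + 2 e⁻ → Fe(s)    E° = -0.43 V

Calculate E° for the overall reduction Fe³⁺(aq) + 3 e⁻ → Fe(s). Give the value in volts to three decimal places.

-0.037 V

Adding the free-energy changes (−nFE°) of the two steps gives −n₃FE°₃ = −n₁FE°₁ − n₂FE°₂.
E°₃ = (1×+0.75 + 2×-0.43) / 3 = (-0.110) / 3 = -0.037 V.
E° values themselves are not directly additive — weighting by electron count is essential.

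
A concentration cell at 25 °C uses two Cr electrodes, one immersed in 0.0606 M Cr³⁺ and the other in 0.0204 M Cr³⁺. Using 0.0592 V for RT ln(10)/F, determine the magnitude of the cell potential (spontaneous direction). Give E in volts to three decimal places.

For a concentration cell E°cell = 0. The 0.0606 M side is the cathode (reduction is favoured where [Cr³⁺] is higher).
With n = 3, E = −(0.0592/3) log([Cr³⁺]ₐₙ/[Cr³⁺]꜀ₐₜ) = −(0.0592/3) log(0.0204/0.0606) = −(0.0592/3)(-0.473) = +0.009 V.

+0.009 V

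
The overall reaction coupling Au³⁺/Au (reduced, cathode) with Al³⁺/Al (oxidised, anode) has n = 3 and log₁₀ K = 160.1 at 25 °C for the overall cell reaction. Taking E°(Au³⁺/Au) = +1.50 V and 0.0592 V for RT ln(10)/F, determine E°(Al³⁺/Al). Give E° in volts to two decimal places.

-1.66 V

E°cell = (0.0592/n)·log K = (0.0592/3)(160.1) = +3.159 V.
Since Au³⁺/Au is the cathode and Al³⁺/Al the anode, E°cell = E°(Au³⁺/Au) − E°(Al³⁺/Al).
So E°(Al³⁺/Al) = E°(Au³⁺/Au) − E°cell = (+1.50) − (+3.159) = -1.66 V.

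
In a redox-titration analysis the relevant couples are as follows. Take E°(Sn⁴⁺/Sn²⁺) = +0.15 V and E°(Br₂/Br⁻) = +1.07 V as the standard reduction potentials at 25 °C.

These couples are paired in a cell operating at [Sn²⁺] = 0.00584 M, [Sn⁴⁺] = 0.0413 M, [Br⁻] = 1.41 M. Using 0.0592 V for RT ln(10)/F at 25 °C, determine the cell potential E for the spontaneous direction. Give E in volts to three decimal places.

Br₂/Br⁻ is the cathode (higher E°), Sn⁴⁺/Sn²⁺ the anode: E°cell = +1.07 − (+0.15) = +0.92 V, n = 2.
Overall: Br₂(l) + Sn²⁺(aq) → 2 Br⁻(aq) + Sn⁴⁺(aq)
Q = [Br⁻]^2·[Sn⁴⁺] / ([Sn²⁺]); log Q = 1.148.
E = E° − (0.0592/n) log Q = +0.92 − (0.0592/2)(1.148) = +0.886 V.

+0.886 V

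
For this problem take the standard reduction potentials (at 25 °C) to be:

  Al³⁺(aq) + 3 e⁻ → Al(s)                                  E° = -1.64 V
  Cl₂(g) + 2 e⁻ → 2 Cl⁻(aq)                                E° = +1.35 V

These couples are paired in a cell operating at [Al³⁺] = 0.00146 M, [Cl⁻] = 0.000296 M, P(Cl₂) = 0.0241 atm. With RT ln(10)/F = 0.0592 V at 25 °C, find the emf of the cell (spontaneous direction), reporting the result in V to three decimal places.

Cl₂/Cl⁻ is the cathode (higher E°), Al³⁺/Al the anode: E°cell = +1.35 − (-1.64) = +2.99 V, n = 6.
Overall: 3 Cl₂(g) + 2 Al(s) → 6 Cl⁻(aq) + 2 Al³⁺(aq)
Q = [Cl⁻]^6·[Al³⁺]^2 / (P(Cl₂)^3); log Q = -21.990.
E = E° − (0.0592/n) log Q = +2.99 − (0.0592/6)(-21.990) = +3.207 V.

+3.207 V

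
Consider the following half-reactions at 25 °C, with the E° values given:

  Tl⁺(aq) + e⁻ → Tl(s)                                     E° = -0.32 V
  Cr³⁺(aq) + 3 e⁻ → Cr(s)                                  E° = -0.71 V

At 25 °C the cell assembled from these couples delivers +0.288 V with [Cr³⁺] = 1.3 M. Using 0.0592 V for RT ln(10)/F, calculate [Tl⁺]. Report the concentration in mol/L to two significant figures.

0.021 M

Tl⁺/Tl is the cathode, Cr³⁺/Cr the anode: E°cell = +0.39 V, n = 3.
Overall reaction: 3 Tl⁺(aq) + Cr(s) → 3 Tl(s) + Cr³⁺(aq); Q = [Cr³⁺]^1/[Tl⁺]^3.
From E = E° − (0.0592/n) log Q: log Q = (E° − E)·n/0.0592 = (+0.39 − (+0.288))·3/0.0592 = 5.1689.
So 3·log[Tl⁺] = 1·log(1.3) − log Q = 0.1139 − (5.1689) = -5.0550; log[Tl⁺] = -5.0550 / 3 = -1.6850; [Tl⁺] = 10^(-1.6850) ≈ 0.021 M.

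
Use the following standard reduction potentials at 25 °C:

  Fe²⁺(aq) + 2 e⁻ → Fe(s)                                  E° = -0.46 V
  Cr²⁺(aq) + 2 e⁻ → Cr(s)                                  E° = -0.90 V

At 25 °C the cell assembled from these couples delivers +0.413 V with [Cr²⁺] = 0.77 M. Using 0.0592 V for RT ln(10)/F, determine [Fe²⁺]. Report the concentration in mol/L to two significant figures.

Fe²⁺/Fe is the cathode, Cr²⁺/Cr the anode: E°cell = +0.44 V, n = 2.
Overall reaction: Fe²⁺(aq) + Cr(s) → Fe(s) + Cr²⁺(aq); Q = [Cr²⁺]^1/[Fe²⁺]^1.
From E = E° − (0.0592/n) log Q: log Q = (E° − E)·n/0.0592 = (+0.44 − (+0.413))·2/0.0592 = 0.9122.
So 1·log[Fe²⁺] = 1·log(0.77) − log Q = -0.1135 − (0.9122) = -1.0257; [Fe²⁺] = 10^(-1.0257) ≈ 0.094 M.

0.094 M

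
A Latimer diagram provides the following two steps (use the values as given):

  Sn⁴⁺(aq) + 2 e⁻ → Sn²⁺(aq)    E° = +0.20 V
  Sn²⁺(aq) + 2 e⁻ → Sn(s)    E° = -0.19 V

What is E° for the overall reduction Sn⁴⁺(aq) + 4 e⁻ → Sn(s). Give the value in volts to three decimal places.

+0.005 V

Since ΔG° = −nFE° is additive over sequential reductions, n₃E°₃ = n₁E°₁ + n₂E°₂.
E°₃ = (2×+0.20 + 2×-0.19) / 4 = (+0.020) / 4 = +0.005 V.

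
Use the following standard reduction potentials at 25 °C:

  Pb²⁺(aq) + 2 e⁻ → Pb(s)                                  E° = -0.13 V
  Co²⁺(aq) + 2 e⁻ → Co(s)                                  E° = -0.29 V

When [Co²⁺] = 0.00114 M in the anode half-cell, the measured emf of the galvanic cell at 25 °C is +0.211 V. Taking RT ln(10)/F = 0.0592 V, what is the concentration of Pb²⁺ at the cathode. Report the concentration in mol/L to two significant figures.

Pb²⁺/Pb is the cathode, Co²⁺/Co the anode: E°cell = +0.16 V, n = 2.
Overall reaction: Pb²⁺(aq) + Co(s) → Pb(s) + Co²⁺(aq); Q = [Co²⁺]^1/[Pb²⁺]^1.
From E = E° − (0.0592/n) log Q: log Q = (E° − E)·n/0.0592 = (+0.16 − (+0.211))·2/0.0592 = -1.7230.
So 1·log[Pb²⁺] = 1·log(0.00114) − log Q = -2.9431 − (-1.7230) = -1.2201; [Pb²⁺] = 10^(-1.2201) ≈ 0.060 M.

0.060 M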